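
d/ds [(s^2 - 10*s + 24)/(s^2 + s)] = (11*s^2 - 48*s - 24)/(s^2*(s^2 + 2*s + 1))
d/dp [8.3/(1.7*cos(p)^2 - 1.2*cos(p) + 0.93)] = (28.22*cos(p) - 9.96)*sin(p)/(1.7*cos(p)^2 - 1.2*cos(p) + 0.93)^2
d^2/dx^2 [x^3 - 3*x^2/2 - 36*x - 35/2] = 6*x - 3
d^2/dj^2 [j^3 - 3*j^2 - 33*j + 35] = 6*j - 6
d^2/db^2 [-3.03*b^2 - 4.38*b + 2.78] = -6.06000000000000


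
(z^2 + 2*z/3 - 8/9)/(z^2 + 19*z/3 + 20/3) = (z - 2/3)/(z + 5)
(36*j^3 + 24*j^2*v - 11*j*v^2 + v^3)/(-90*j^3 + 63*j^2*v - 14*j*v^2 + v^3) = (-6*j^2 - 5*j*v + v^2)/(15*j^2 - 8*j*v + v^2)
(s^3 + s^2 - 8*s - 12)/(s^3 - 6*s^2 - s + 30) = (s + 2)/(s - 5)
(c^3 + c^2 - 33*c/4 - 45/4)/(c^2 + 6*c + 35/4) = (2*c^2 - 3*c - 9)/(2*c + 7)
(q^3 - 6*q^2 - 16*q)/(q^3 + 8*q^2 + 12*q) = (q - 8)/(q + 6)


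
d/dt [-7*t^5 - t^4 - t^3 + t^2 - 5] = t*(-35*t^3 - 4*t^2 - 3*t + 2)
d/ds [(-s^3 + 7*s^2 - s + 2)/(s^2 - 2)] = (-s^4 + 7*s^2 - 32*s + 2)/(s^4 - 4*s^2 + 4)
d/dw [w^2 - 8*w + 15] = 2*w - 8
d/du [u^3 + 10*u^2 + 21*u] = 3*u^2 + 20*u + 21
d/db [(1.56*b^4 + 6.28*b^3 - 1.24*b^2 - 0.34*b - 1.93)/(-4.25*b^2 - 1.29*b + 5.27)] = (-13.26*b^5 - 32.7272*b^4 + 16.6824*b^3 + 99.4414*b^2 - 29.4746*b - 4.2815)/(18.0625*b^4 + 10.965*b^3 - 43.1309*b^2 - 13.5966*b + 27.7729)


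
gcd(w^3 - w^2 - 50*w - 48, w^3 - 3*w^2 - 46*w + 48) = w^2 - 2*w - 48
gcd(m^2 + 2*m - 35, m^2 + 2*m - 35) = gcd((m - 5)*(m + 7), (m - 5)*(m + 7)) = m^2 + 2*m - 35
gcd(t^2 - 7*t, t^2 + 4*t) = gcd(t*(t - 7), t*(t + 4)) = t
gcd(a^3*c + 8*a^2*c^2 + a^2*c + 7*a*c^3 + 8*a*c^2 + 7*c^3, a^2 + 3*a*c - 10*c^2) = 1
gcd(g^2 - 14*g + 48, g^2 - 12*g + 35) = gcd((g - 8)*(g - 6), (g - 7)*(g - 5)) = 1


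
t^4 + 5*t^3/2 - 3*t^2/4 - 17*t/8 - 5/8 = (t - 1)*(t + 1/2)^2*(t + 5/2)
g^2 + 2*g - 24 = (g - 4)*(g + 6)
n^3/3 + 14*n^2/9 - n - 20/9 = (n/3 + 1/3)*(n - 4/3)*(n + 5)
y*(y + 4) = y^2 + 4*y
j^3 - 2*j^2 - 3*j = j*(j - 3)*(j + 1)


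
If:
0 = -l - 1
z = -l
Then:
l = -1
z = 1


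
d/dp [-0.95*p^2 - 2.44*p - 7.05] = -1.9*p - 2.44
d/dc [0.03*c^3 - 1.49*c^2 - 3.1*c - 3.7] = 0.09*c^2 - 2.98*c - 3.1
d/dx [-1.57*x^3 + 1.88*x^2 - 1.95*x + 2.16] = -4.71*x^2 + 3.76*x - 1.95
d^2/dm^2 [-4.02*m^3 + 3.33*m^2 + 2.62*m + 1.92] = 6.66 - 24.12*m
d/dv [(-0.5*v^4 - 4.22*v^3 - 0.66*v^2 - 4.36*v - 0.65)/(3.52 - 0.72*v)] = (1.08*v^4 - 0.9632*v^3 - 44.088*v^2 - 4.6464*v - 15.8152)/(0.5184*v^2 - 5.0688*v + 12.3904)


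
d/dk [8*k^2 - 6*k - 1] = 16*k - 6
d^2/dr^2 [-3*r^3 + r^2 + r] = 2 - 18*r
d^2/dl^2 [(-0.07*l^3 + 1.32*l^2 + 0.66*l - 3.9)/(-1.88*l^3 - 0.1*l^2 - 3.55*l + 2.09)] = (8.88178419700125e-16*l^7 - 9.357136*l^6 - 16.799304*l^5 + 220.824048*l^4 - 49.353126*l^3 + 120.514866*l^2 + 101.257242*l + 78.604176)/(6.644672*l^9 + 1.06032*l^8 + 37.69776*l^7 - 18.155288*l^6 + 68.82708*l^5 - 79.97391*l^4 + 64.923259*l^3 - 77.707245*l^2 + 46.520265*l - 9.129329)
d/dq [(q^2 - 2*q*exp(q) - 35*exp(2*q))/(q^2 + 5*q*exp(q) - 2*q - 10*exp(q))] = (-7*q*exp(q) + 21*exp(q) - 2)/(q^2 - 4*q + 4)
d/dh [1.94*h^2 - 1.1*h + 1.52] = 3.88*h - 1.1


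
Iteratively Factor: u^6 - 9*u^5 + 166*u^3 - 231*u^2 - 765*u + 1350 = (u - 3)*(u^5 - 6*u^4 - 18*u^3 + 112*u^2 + 105*u - 450) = (u - 3)*(u - 2)*(u^4 - 4*u^3 - 26*u^2 + 60*u + 225) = (u - 5)*(u - 3)*(u - 2)*(u^3 + u^2 - 21*u - 45) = (u - 5)*(u - 3)*(u - 2)*(u + 3)*(u^2 - 2*u - 15) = (u - 5)*(u - 3)*(u - 2)*(u + 3)^2*(u - 5)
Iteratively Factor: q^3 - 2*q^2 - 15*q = (q - 5)*(q^2 + 3*q) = q*(q - 5)*(q + 3)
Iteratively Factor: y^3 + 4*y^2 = (y + 4)*(y^2) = y*(y + 4)*(y)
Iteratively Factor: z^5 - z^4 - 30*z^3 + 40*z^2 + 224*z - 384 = (z - 4)*(z^4 + 3*z^3 - 18*z^2 - 32*z + 96) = (z - 4)*(z - 3)*(z^3 + 6*z^2 - 32) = (z - 4)*(z - 3)*(z - 2)*(z^2 + 8*z + 16) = (z - 4)*(z - 3)*(z - 2)*(z + 4)*(z + 4)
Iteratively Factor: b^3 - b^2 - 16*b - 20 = (b + 2)*(b^2 - 3*b - 10) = (b + 2)^2*(b - 5)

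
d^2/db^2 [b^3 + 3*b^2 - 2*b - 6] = 6*b + 6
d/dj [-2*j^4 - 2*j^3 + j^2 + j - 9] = -8*j^3 - 6*j^2 + 2*j + 1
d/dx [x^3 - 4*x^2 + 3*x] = 3*x^2 - 8*x + 3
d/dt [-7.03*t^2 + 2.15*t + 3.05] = 2.15 - 14.06*t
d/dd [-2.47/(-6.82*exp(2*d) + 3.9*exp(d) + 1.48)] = (9.633 - 33.6908*exp(d))*exp(d)/(-6.82*exp(2*d) + 3.9*exp(d) + 1.48)^2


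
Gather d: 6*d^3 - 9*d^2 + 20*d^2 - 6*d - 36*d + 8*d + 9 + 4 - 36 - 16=6*d^3 + 11*d^2 - 34*d - 39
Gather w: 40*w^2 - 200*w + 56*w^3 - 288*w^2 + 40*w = 56*w^3 - 248*w^2 - 160*w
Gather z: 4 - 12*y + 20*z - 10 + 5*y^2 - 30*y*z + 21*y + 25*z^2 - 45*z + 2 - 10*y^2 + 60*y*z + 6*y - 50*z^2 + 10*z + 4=-5*y^2 + 15*y - 25*z^2 + z*(30*y - 15)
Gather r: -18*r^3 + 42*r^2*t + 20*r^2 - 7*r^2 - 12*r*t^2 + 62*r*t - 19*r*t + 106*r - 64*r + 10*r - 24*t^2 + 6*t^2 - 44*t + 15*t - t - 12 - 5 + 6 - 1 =-18*r^3 + r^2*(42*t + 13) + r*(-12*t^2 + 43*t + 52) - 18*t^2 - 30*t - 12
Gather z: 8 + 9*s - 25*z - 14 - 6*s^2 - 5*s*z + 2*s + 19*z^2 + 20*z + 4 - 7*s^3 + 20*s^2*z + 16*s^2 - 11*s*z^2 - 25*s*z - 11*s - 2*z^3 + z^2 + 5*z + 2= -7*s^3 + 10*s^2 - 2*z^3 + z^2*(20 - 11*s) + z*(20*s^2 - 30*s)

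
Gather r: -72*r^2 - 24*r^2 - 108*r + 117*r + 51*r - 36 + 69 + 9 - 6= -96*r^2 + 60*r + 36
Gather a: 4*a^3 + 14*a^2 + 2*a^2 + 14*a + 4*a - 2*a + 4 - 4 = 4*a^3 + 16*a^2 + 16*a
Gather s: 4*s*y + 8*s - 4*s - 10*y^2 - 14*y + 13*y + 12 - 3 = s*(4*y + 4) - 10*y^2 - y + 9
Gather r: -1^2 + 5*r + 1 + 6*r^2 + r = 6*r^2 + 6*r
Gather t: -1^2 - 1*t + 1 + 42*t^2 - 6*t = 42*t^2 - 7*t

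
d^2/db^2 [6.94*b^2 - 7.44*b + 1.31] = 13.8800000000000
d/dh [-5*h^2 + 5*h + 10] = 5 - 10*h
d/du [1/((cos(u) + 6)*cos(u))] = 2*(cos(u) + 3)*sin(u)/((cos(u) + 6)^2*cos(u)^2)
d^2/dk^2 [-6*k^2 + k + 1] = -12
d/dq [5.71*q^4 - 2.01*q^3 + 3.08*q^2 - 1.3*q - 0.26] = 22.84*q^3 - 6.03*q^2 + 6.16*q - 1.3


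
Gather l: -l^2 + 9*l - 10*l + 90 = -l^2 - l + 90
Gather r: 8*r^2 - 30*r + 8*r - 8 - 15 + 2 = 8*r^2 - 22*r - 21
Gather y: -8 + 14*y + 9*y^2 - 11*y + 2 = 9*y^2 + 3*y - 6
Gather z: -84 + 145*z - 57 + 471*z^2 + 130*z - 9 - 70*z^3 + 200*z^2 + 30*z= -70*z^3 + 671*z^2 + 305*z - 150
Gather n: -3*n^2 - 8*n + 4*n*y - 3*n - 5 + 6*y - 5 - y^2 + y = -3*n^2 + n*(4*y - 11) - y^2 + 7*y - 10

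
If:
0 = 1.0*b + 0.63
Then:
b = -0.63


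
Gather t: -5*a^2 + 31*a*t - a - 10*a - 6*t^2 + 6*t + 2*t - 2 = -5*a^2 - 11*a - 6*t^2 + t*(31*a + 8) - 2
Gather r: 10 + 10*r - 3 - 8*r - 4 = 2*r + 3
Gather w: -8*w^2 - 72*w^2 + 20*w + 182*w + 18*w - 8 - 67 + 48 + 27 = -80*w^2 + 220*w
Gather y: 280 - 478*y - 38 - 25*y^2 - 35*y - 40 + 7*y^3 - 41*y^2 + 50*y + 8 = 7*y^3 - 66*y^2 - 463*y + 210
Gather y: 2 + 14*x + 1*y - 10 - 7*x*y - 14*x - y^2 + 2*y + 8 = -y^2 + y*(3 - 7*x)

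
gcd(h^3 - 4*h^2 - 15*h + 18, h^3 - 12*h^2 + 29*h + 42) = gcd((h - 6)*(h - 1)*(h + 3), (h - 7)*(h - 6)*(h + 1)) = h - 6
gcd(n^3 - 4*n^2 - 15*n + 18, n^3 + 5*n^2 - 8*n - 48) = 1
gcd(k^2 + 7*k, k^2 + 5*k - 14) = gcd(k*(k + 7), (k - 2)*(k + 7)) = k + 7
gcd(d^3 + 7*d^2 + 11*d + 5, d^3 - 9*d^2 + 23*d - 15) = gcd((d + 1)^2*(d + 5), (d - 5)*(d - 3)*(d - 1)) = 1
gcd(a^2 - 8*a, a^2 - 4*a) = a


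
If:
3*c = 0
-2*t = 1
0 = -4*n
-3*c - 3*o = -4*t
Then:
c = 0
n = 0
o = -2/3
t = -1/2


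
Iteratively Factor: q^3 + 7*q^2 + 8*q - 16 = (q + 4)*(q^2 + 3*q - 4) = (q + 4)^2*(q - 1)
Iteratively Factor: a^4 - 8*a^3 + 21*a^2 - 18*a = (a)*(a^3 - 8*a^2 + 21*a - 18) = a*(a - 3)*(a^2 - 5*a + 6) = a*(a - 3)^2*(a - 2)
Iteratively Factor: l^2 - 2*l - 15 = (l - 5)*(l + 3)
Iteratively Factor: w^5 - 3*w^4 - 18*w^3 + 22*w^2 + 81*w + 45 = (w + 1)*(w^4 - 4*w^3 - 14*w^2 + 36*w + 45) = (w + 1)*(w + 3)*(w^3 - 7*w^2 + 7*w + 15) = (w + 1)^2*(w + 3)*(w^2 - 8*w + 15) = (w - 3)*(w + 1)^2*(w + 3)*(w - 5)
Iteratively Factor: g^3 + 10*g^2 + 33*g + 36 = (g + 3)*(g^2 + 7*g + 12) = (g + 3)*(g + 4)*(g + 3)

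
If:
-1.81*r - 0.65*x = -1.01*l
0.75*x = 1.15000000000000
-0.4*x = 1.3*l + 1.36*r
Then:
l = 0.07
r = -0.51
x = 1.53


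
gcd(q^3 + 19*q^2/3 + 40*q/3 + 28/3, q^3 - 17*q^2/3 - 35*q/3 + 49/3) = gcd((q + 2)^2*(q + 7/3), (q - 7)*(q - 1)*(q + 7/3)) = q + 7/3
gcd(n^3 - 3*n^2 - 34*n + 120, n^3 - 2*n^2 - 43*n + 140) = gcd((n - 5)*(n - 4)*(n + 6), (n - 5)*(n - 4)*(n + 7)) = n^2 - 9*n + 20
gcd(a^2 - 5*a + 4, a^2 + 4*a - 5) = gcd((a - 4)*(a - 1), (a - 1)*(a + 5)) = a - 1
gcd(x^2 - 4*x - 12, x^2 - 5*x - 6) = x - 6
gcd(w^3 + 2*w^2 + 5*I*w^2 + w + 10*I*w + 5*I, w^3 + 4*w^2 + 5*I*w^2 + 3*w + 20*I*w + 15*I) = w^2 + w*(1 + 5*I) + 5*I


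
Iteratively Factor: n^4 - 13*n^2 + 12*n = (n - 1)*(n^3 + n^2 - 12*n) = n*(n - 1)*(n^2 + n - 12) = n*(n - 1)*(n + 4)*(n - 3)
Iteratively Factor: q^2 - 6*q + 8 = (q - 4)*(q - 2)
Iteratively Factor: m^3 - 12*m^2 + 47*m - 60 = (m - 3)*(m^2 - 9*m + 20) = (m - 5)*(m - 3)*(m - 4)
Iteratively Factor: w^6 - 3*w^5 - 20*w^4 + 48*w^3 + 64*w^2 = (w + 4)*(w^5 - 7*w^4 + 8*w^3 + 16*w^2) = w*(w + 4)*(w^4 - 7*w^3 + 8*w^2 + 16*w) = w*(w - 4)*(w + 4)*(w^3 - 3*w^2 - 4*w) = w*(w - 4)*(w + 1)*(w + 4)*(w^2 - 4*w) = w^2*(w - 4)*(w + 1)*(w + 4)*(w - 4)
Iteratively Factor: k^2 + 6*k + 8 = (k + 2)*(k + 4)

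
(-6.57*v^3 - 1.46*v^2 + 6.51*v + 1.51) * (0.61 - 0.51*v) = 3.3507*v^4 - 3.2631*v^3 - 4.2107*v^2 + 3.201*v + 0.9211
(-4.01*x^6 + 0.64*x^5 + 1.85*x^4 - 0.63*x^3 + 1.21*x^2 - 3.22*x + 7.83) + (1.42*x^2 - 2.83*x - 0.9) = -4.01*x^6 + 0.64*x^5 + 1.85*x^4 - 0.63*x^3 + 2.63*x^2 - 6.05*x + 6.93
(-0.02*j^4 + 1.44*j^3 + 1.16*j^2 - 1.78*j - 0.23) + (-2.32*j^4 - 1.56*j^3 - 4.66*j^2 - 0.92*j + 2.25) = -2.34*j^4 - 0.12*j^3 - 3.5*j^2 - 2.7*j + 2.02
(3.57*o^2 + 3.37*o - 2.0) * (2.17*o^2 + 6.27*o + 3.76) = 7.7469*o^4 + 29.6968*o^3 + 30.2131*o^2 + 0.1312*o - 7.52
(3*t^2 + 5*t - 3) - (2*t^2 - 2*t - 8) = t^2 + 7*t + 5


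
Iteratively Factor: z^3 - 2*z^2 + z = (z)*(z^2 - 2*z + 1) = z*(z - 1)*(z - 1)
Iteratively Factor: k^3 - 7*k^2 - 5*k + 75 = (k + 3)*(k^2 - 10*k + 25) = (k - 5)*(k + 3)*(k - 5)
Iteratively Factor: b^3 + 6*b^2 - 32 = (b + 4)*(b^2 + 2*b - 8) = (b + 4)^2*(b - 2)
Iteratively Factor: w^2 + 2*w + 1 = (w + 1)*(w + 1)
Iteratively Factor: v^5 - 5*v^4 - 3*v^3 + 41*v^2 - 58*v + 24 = (v - 4)*(v^4 - v^3 - 7*v^2 + 13*v - 6) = (v - 4)*(v - 2)*(v^3 + v^2 - 5*v + 3) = (v - 4)*(v - 2)*(v - 1)*(v^2 + 2*v - 3) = (v - 4)*(v - 2)*(v - 1)*(v + 3)*(v - 1)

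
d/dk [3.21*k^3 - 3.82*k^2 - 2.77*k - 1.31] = 9.63*k^2 - 7.64*k - 2.77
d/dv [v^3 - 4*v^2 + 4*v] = 3*v^2 - 8*v + 4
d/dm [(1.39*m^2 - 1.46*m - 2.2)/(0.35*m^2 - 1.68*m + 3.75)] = (-1.8242*m^2 + 11.965*m - 9.171)/(0.1225*m^4 - 1.176*m^3 + 5.4474*m^2 - 12.6*m + 14.0625)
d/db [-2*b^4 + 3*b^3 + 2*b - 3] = -8*b^3 + 9*b^2 + 2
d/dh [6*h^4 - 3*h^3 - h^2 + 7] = h*(24*h^2 - 9*h - 2)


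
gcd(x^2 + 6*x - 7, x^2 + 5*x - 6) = x - 1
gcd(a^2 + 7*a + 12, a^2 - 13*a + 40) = 1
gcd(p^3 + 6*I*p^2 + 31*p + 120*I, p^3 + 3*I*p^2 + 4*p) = 1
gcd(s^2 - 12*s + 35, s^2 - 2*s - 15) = s - 5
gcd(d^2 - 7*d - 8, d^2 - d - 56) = d - 8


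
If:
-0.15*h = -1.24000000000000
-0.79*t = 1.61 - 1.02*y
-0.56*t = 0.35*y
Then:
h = 8.27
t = -0.66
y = 1.06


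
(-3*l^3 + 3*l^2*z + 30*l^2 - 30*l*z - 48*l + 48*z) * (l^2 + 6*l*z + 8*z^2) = -3*l^5 - 15*l^4*z + 30*l^4 - 6*l^3*z^2 + 150*l^3*z - 48*l^3 + 24*l^2*z^3 + 60*l^2*z^2 - 240*l^2*z - 240*l*z^3 - 96*l*z^2 + 384*z^3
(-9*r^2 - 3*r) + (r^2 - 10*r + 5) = -8*r^2 - 13*r + 5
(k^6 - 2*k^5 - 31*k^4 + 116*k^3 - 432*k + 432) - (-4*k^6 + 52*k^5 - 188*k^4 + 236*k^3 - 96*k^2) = 5*k^6 - 54*k^5 + 157*k^4 - 120*k^3 + 96*k^2 - 432*k + 432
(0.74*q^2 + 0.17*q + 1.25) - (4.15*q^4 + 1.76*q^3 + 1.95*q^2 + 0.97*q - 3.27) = -4.15*q^4 - 1.76*q^3 - 1.21*q^2 - 0.8*q + 4.52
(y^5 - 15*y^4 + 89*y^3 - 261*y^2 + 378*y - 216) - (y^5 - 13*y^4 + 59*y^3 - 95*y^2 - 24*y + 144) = -2*y^4 + 30*y^3 - 166*y^2 + 402*y - 360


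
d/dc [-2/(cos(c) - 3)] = -2*sin(c)/(cos(c) - 3)^2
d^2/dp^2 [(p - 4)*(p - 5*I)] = 2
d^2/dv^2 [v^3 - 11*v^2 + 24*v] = 6*v - 22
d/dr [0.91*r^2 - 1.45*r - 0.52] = 1.82*r - 1.45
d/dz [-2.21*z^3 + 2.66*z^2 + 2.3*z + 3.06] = -6.63*z^2 + 5.32*z + 2.3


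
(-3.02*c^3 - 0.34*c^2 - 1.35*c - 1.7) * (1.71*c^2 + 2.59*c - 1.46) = -5.1642*c^5 - 8.4032*c^4 + 1.2201*c^3 - 5.9071*c^2 - 2.432*c + 2.482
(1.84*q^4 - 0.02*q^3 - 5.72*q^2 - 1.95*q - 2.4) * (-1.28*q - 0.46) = -2.3552*q^5 - 0.8208*q^4 + 7.3308*q^3 + 5.1272*q^2 + 3.969*q + 1.104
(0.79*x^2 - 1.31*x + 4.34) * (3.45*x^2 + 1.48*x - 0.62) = 2.7255*x^4 - 3.3503*x^3 + 12.5444*x^2 + 7.2354*x - 2.6908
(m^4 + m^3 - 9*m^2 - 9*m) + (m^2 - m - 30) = m^4 + m^3 - 8*m^2 - 10*m - 30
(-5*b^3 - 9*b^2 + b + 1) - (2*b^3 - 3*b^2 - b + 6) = -7*b^3 - 6*b^2 + 2*b - 5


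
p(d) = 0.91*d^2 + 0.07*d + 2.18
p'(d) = 1.82*d + 0.07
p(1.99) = 5.92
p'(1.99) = 3.69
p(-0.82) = 2.73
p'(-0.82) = -1.42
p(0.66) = 2.62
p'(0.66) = 1.27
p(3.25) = 12.02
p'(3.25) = 5.98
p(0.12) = 2.20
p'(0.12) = 0.29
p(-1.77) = 4.91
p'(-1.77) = -3.15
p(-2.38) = 7.17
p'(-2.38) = -4.26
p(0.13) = 2.20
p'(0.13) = 0.31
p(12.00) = 134.06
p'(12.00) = 21.91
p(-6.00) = 34.52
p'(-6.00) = -10.85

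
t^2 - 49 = (t - 7)*(t + 7)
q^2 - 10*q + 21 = (q - 7)*(q - 3)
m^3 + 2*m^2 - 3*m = m*(m - 1)*(m + 3)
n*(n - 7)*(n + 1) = n^3 - 6*n^2 - 7*n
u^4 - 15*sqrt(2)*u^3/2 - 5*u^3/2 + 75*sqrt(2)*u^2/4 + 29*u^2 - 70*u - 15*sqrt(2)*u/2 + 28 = (u - 2)*(u - 1/2)*(u - 4*sqrt(2))*(u - 7*sqrt(2)/2)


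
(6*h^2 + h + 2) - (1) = 6*h^2 + h + 1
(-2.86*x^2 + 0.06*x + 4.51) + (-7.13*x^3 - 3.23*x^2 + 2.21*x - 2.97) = -7.13*x^3 - 6.09*x^2 + 2.27*x + 1.54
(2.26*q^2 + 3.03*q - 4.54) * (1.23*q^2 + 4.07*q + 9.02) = 2.7798*q^4 + 12.9251*q^3 + 27.1331*q^2 + 8.85279999999999*q - 40.9508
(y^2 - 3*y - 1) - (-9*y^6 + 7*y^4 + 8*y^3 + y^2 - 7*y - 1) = 9*y^6 - 7*y^4 - 8*y^3 + 4*y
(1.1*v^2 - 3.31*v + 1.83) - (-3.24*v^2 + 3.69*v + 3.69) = 4.34*v^2 - 7.0*v - 1.86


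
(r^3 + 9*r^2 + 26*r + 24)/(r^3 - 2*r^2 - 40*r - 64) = (r + 3)/(r - 8)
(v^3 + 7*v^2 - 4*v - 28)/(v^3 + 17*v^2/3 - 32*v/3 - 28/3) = 3*(v + 2)/(3*v + 2)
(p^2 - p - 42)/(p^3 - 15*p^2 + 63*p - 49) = (p + 6)/(p^2 - 8*p + 7)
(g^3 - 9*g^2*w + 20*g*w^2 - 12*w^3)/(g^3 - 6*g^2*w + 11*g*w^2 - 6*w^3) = (-g + 6*w)/(-g + 3*w)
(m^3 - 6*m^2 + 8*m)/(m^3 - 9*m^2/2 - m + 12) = 2*m/(2*m + 3)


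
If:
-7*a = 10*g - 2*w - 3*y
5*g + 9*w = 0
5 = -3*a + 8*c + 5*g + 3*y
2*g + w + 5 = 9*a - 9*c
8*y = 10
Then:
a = 15985/9572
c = 11765/9572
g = -1710/2393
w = 950/2393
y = 5/4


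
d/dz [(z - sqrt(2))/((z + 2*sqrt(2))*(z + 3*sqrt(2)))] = (-z^2 + 2*sqrt(2)*z + 22)/(z^4 + 10*sqrt(2)*z^3 + 74*z^2 + 120*sqrt(2)*z + 144)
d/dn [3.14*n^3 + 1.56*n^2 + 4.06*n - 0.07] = 9.42*n^2 + 3.12*n + 4.06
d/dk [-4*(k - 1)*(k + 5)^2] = 12*(-k - 1)*(k + 5)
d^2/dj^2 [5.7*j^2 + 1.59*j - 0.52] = 11.4000000000000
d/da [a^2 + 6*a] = 2*a + 6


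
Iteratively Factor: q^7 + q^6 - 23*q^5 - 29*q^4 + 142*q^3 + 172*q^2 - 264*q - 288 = (q - 2)*(q^6 + 3*q^5 - 17*q^4 - 63*q^3 + 16*q^2 + 204*q + 144) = (q - 2)^2*(q^5 + 5*q^4 - 7*q^3 - 77*q^2 - 138*q - 72) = (q - 2)^2*(q + 3)*(q^4 + 2*q^3 - 13*q^2 - 38*q - 24) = (q - 2)^2*(q + 3)^2*(q^3 - q^2 - 10*q - 8) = (q - 2)^2*(q + 2)*(q + 3)^2*(q^2 - 3*q - 4) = (q - 4)*(q - 2)^2*(q + 2)*(q + 3)^2*(q + 1)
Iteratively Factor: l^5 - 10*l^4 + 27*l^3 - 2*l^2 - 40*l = (l)*(l^4 - 10*l^3 + 27*l^2 - 2*l - 40) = l*(l - 2)*(l^3 - 8*l^2 + 11*l + 20) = l*(l - 4)*(l - 2)*(l^2 - 4*l - 5) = l*(l - 5)*(l - 4)*(l - 2)*(l + 1)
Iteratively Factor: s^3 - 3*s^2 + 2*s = (s - 2)*(s^2 - s) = (s - 2)*(s - 1)*(s)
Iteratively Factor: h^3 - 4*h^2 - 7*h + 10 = (h - 1)*(h^2 - 3*h - 10) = (h - 1)*(h + 2)*(h - 5)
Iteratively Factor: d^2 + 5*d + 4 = (d + 4)*(d + 1)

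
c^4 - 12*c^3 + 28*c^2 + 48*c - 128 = (c - 8)*(c - 4)*(c - 2)*(c + 2)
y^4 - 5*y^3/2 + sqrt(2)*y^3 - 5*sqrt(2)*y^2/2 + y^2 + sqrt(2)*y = y*(y - 2)*(y - 1/2)*(y + sqrt(2))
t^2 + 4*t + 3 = (t + 1)*(t + 3)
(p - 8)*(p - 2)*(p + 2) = p^3 - 8*p^2 - 4*p + 32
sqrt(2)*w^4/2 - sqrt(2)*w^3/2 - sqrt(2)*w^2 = w^2*(w - 2)*(sqrt(2)*w/2 + sqrt(2)/2)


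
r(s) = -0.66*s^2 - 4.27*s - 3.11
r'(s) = -1.32*s - 4.27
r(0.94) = -7.71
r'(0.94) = -5.51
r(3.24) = -23.87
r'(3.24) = -8.55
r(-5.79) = -0.51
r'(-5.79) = 3.37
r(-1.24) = 1.17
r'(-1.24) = -2.63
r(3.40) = -25.26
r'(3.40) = -8.76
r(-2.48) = 3.42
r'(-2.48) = -1.00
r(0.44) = -5.12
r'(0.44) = -4.85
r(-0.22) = -2.20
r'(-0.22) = -3.98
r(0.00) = -3.11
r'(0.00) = -4.27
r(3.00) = -21.86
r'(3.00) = -8.23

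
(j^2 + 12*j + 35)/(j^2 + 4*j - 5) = (j + 7)/(j - 1)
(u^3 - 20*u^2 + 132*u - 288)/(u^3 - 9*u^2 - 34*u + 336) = (u^2 - 12*u + 36)/(u^2 - u - 42)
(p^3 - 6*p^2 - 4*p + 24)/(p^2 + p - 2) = (p^2 - 8*p + 12)/(p - 1)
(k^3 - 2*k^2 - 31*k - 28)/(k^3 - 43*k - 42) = (k + 4)/(k + 6)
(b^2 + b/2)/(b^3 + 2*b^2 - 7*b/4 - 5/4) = 2*b/(2*b^2 + 3*b - 5)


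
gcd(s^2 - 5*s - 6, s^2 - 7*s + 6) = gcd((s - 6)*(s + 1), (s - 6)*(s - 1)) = s - 6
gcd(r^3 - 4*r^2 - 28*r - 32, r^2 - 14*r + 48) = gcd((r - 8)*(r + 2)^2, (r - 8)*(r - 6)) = r - 8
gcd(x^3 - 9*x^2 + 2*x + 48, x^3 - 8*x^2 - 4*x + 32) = x^2 - 6*x - 16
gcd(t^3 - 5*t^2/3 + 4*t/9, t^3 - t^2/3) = t^2 - t/3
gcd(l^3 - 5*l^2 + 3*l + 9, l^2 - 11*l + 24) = l - 3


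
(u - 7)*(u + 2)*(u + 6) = u^3 + u^2 - 44*u - 84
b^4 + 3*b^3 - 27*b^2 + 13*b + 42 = (b - 3)*(b - 2)*(b + 1)*(b + 7)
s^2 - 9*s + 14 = (s - 7)*(s - 2)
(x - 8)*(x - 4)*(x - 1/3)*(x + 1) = x^4 - 34*x^3/3 + 71*x^2/3 + 76*x/3 - 32/3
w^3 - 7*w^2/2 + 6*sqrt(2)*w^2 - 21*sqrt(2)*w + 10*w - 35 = (w - 7/2)*(w + sqrt(2))*(w + 5*sqrt(2))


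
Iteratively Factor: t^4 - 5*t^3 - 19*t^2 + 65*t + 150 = (t - 5)*(t^3 - 19*t - 30) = (t - 5)^2*(t^2 + 5*t + 6) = (t - 5)^2*(t + 2)*(t + 3)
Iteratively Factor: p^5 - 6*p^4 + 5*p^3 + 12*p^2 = (p + 1)*(p^4 - 7*p^3 + 12*p^2) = p*(p + 1)*(p^3 - 7*p^2 + 12*p) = p*(p - 4)*(p + 1)*(p^2 - 3*p) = p*(p - 4)*(p - 3)*(p + 1)*(p)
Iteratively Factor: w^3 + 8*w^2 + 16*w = (w + 4)*(w^2 + 4*w) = (w + 4)^2*(w)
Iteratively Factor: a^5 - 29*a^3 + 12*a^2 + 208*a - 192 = (a - 3)*(a^4 + 3*a^3 - 20*a^2 - 48*a + 64) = (a - 3)*(a - 1)*(a^3 + 4*a^2 - 16*a - 64) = (a - 3)*(a - 1)*(a + 4)*(a^2 - 16) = (a - 3)*(a - 1)*(a + 4)^2*(a - 4)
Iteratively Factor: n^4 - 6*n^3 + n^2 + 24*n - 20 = (n - 5)*(n^3 - n^2 - 4*n + 4) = (n - 5)*(n - 1)*(n^2 - 4) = (n - 5)*(n - 1)*(n + 2)*(n - 2)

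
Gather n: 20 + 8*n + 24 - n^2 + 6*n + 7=-n^2 + 14*n + 51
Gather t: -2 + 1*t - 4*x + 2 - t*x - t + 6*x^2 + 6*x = -t*x + 6*x^2 + 2*x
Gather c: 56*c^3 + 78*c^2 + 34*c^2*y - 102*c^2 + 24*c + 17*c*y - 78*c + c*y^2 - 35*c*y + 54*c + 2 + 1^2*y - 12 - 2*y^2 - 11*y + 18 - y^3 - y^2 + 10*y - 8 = 56*c^3 + c^2*(34*y - 24) + c*(y^2 - 18*y) - y^3 - 3*y^2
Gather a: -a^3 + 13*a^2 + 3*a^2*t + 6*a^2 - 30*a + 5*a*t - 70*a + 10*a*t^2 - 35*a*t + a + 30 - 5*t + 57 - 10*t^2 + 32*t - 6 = -a^3 + a^2*(3*t + 19) + a*(10*t^2 - 30*t - 99) - 10*t^2 + 27*t + 81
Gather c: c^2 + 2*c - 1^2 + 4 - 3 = c^2 + 2*c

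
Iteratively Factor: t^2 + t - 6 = (t + 3)*(t - 2)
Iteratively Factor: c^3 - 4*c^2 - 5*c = (c)*(c^2 - 4*c - 5) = c*(c + 1)*(c - 5)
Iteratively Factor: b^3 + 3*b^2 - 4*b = (b + 4)*(b^2 - b) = (b - 1)*(b + 4)*(b)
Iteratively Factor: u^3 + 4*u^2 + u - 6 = (u + 2)*(u^2 + 2*u - 3) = (u + 2)*(u + 3)*(u - 1)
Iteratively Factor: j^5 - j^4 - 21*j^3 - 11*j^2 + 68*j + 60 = (j + 1)*(j^4 - 2*j^3 - 19*j^2 + 8*j + 60) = (j - 2)*(j + 1)*(j^3 - 19*j - 30) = (j - 2)*(j + 1)*(j + 2)*(j^2 - 2*j - 15) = (j - 2)*(j + 1)*(j + 2)*(j + 3)*(j - 5)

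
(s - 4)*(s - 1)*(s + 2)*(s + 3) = s^4 - 15*s^2 - 10*s + 24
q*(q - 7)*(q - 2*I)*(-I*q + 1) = -I*q^4 - q^3 + 7*I*q^3 + 7*q^2 - 2*I*q^2 + 14*I*q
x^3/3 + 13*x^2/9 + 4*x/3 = x*(x/3 + 1)*(x + 4/3)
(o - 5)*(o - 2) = o^2 - 7*o + 10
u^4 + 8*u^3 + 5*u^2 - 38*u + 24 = (u - 1)^2*(u + 4)*(u + 6)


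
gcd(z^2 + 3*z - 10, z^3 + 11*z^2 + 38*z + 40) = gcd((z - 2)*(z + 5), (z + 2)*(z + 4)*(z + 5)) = z + 5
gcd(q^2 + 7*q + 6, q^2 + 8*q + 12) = q + 6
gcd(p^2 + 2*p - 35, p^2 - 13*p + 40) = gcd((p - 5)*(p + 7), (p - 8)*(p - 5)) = p - 5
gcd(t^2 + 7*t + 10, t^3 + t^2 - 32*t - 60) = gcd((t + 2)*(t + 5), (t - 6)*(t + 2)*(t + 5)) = t^2 + 7*t + 10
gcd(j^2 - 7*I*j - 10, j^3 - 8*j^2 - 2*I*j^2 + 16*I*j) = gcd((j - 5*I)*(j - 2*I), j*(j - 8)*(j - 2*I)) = j - 2*I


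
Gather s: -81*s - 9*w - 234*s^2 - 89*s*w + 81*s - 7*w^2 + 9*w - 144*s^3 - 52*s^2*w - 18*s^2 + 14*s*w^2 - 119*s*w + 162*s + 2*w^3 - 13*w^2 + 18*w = -144*s^3 + s^2*(-52*w - 252) + s*(14*w^2 - 208*w + 162) + 2*w^3 - 20*w^2 + 18*w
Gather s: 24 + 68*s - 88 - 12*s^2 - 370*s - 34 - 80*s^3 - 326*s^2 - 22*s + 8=-80*s^3 - 338*s^2 - 324*s - 90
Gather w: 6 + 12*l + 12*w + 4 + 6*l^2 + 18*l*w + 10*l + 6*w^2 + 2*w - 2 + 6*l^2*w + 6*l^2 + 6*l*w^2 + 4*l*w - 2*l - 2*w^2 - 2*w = 12*l^2 + 20*l + w^2*(6*l + 4) + w*(6*l^2 + 22*l + 12) + 8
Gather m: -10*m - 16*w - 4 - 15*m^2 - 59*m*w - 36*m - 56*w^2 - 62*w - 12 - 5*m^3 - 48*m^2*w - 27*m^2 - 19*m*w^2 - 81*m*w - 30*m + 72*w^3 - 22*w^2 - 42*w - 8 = -5*m^3 + m^2*(-48*w - 42) + m*(-19*w^2 - 140*w - 76) + 72*w^3 - 78*w^2 - 120*w - 24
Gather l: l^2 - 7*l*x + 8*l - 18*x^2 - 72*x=l^2 + l*(8 - 7*x) - 18*x^2 - 72*x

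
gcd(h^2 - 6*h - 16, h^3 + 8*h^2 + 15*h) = 1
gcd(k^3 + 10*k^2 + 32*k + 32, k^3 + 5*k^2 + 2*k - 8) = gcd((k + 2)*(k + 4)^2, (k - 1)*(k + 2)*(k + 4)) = k^2 + 6*k + 8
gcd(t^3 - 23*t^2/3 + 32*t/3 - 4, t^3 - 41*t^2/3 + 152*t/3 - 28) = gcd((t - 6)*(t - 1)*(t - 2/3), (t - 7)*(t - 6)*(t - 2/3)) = t^2 - 20*t/3 + 4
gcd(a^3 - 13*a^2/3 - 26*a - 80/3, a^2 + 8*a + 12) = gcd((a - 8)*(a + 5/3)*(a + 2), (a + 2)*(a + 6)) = a + 2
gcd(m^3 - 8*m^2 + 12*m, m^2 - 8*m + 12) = m^2 - 8*m + 12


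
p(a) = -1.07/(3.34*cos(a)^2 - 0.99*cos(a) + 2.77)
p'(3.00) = 0.02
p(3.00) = -0.15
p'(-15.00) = -0.14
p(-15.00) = -0.20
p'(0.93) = -0.23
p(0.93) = -0.32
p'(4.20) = -0.24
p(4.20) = -0.26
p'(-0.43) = 0.11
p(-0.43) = -0.23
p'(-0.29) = 0.07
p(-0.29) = -0.22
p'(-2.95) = -0.03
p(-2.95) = -0.15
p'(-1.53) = -0.10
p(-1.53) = -0.39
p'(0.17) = -0.04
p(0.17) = -0.21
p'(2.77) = 0.06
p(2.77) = -0.16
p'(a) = -1.07*(6.68*sin(a)*cos(a) - 0.99*sin(a))/(3.34*cos(a)^2 - 0.99*cos(a) + 2.77)^2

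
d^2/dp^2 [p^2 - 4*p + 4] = 2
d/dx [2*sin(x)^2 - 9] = 2*sin(2*x)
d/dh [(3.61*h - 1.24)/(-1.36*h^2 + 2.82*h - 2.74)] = (4.9096*h^2 - 3.3728*h - 6.3946)/(1.8496*h^4 - 7.6704*h^3 + 15.4052*h^2 - 15.4536*h + 7.5076)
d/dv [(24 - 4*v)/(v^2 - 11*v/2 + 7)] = 16*(v^2 - 12*v + 26)/(4*v^4 - 44*v^3 + 177*v^2 - 308*v + 196)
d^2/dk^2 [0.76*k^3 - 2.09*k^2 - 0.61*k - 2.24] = 4.56*k - 4.18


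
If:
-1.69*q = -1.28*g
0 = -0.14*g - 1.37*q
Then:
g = 0.00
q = 0.00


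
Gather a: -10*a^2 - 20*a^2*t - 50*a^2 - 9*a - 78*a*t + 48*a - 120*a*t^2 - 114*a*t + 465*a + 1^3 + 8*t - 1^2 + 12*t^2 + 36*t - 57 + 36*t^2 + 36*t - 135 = a^2*(-20*t - 60) + a*(-120*t^2 - 192*t + 504) + 48*t^2 + 80*t - 192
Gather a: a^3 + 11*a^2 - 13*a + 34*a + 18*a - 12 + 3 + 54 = a^3 + 11*a^2 + 39*a + 45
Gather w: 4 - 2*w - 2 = 2 - 2*w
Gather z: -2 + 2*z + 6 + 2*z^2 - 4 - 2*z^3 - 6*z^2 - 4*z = -2*z^3 - 4*z^2 - 2*z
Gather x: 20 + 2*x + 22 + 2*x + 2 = 4*x + 44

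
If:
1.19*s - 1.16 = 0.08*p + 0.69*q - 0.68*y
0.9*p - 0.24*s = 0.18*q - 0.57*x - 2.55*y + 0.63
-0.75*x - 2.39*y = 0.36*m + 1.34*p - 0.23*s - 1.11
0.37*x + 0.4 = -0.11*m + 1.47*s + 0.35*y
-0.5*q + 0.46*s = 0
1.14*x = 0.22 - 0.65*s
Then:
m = 4.60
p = -2.39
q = 0.32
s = 0.34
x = -0.00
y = 1.15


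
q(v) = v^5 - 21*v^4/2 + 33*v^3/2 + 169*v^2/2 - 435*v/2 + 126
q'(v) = 5*v^4 - 42*v^3 + 99*v^2/2 + 169*v - 435/2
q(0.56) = 32.62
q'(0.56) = -114.22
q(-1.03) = 408.66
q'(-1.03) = -287.53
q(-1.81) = 566.54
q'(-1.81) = -58.51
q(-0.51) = 255.97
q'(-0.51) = -284.91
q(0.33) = 63.90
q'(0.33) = -157.79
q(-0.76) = 329.11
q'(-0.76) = -297.24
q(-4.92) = -7758.88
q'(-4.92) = 8081.00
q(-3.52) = -933.42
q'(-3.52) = 2400.35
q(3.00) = 72.00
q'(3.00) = 6.00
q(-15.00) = -1324224.00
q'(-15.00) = 403260.00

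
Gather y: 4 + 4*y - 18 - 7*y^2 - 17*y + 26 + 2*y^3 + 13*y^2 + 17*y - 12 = 2*y^3 + 6*y^2 + 4*y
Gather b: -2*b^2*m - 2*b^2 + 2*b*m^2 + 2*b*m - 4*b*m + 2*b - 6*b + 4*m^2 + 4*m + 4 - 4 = b^2*(-2*m - 2) + b*(2*m^2 - 2*m - 4) + 4*m^2 + 4*m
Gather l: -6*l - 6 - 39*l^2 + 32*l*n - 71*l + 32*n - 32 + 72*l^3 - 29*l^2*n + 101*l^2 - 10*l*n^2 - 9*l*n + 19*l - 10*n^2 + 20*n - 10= 72*l^3 + l^2*(62 - 29*n) + l*(-10*n^2 + 23*n - 58) - 10*n^2 + 52*n - 48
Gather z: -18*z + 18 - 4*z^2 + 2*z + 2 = -4*z^2 - 16*z + 20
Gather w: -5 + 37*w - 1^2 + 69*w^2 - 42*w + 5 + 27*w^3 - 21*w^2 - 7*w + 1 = 27*w^3 + 48*w^2 - 12*w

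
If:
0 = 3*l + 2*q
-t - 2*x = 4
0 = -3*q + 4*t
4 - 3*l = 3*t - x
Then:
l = -32/15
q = 16/5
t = 12/5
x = -16/5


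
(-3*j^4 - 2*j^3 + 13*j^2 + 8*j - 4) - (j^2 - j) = -3*j^4 - 2*j^3 + 12*j^2 + 9*j - 4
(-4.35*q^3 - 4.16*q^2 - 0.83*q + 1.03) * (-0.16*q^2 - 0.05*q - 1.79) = 0.696*q^5 + 0.8831*q^4 + 8.1273*q^3 + 7.3231*q^2 + 1.4342*q - 1.8437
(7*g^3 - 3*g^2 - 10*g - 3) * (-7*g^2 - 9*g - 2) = -49*g^5 - 42*g^4 + 83*g^3 + 117*g^2 + 47*g + 6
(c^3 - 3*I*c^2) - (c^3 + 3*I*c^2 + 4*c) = -6*I*c^2 - 4*c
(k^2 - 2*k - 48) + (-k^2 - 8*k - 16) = -10*k - 64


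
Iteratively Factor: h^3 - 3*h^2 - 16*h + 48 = (h - 4)*(h^2 + h - 12) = (h - 4)*(h - 3)*(h + 4)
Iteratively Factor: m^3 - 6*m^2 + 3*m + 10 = (m - 5)*(m^2 - m - 2) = (m - 5)*(m + 1)*(m - 2)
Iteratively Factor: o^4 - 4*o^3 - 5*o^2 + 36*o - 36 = (o - 2)*(o^3 - 2*o^2 - 9*o + 18) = (o - 2)^2*(o^2 - 9) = (o - 2)^2*(o + 3)*(o - 3)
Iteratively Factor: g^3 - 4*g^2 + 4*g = (g)*(g^2 - 4*g + 4) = g*(g - 2)*(g - 2)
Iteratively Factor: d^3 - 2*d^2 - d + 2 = (d + 1)*(d^2 - 3*d + 2) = (d - 2)*(d + 1)*(d - 1)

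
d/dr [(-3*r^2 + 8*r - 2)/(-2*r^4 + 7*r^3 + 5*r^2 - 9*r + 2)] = (-12*r^5 + 69*r^4 - 128*r^3 + 29*r^2 + 8*r - 2)/(4*r^8 - 28*r^7 + 29*r^6 + 106*r^5 - 109*r^4 - 62*r^3 + 101*r^2 - 36*r + 4)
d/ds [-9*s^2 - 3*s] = -18*s - 3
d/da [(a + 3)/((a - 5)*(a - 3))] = (-a^2 - 6*a + 39)/(a^4 - 16*a^3 + 94*a^2 - 240*a + 225)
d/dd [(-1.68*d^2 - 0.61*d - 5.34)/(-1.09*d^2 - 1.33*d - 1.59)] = (1.5695*d^2 - 6.2988*d - 6.1323)/(1.1881*d^4 + 2.8994*d^3 + 5.2351*d^2 + 4.2294*d + 2.5281)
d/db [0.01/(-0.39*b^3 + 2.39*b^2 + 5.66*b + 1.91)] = (0.0117*b^2 - 0.0478*b - 0.0566)/(-0.39*b^3 + 2.39*b^2 + 5.66*b + 1.91)^2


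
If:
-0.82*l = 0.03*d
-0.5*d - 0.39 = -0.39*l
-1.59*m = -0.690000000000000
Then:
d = -0.76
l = 0.03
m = 0.43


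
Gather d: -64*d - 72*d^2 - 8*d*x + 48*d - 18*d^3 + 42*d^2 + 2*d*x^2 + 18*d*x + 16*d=-18*d^3 - 30*d^2 + d*(2*x^2 + 10*x)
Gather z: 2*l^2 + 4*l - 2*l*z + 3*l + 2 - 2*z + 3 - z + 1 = 2*l^2 + 7*l + z*(-2*l - 3) + 6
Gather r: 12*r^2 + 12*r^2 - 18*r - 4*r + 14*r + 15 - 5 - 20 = 24*r^2 - 8*r - 10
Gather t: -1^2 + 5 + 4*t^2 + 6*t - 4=4*t^2 + 6*t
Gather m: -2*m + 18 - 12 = 6 - 2*m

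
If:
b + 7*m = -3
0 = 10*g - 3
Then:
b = -7*m - 3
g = 3/10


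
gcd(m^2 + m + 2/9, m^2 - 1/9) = m + 1/3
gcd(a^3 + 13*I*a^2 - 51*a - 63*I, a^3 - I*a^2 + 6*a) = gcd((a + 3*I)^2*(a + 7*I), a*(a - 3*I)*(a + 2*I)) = 1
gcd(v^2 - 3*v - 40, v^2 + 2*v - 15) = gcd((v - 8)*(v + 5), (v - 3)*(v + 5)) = v + 5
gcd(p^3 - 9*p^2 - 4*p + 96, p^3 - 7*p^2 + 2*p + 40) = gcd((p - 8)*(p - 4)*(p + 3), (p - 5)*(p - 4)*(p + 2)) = p - 4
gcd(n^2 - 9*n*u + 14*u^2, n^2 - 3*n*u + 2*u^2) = -n + 2*u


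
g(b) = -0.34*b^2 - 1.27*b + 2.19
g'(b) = -0.68*b - 1.27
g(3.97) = -8.21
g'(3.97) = -3.97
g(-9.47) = -16.27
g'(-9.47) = 5.17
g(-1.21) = 3.23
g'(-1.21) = -0.45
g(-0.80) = 2.99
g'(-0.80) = -0.73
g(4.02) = -8.41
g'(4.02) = -4.00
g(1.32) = -0.08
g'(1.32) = -2.17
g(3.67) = -7.05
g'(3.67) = -3.77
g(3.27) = -5.60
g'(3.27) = -3.49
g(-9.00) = -13.92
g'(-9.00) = 4.85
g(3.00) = -4.68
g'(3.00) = -3.31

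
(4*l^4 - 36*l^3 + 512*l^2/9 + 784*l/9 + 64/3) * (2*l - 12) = 8*l^5 - 120*l^4 + 4912*l^3/9 - 4576*l^2/9 - 3008*l/3 - 256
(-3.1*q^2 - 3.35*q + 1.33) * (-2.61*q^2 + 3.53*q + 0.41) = 8.091*q^4 - 2.1995*q^3 - 16.5678*q^2 + 3.3214*q + 0.5453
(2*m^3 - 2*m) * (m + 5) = 2*m^4 + 10*m^3 - 2*m^2 - 10*m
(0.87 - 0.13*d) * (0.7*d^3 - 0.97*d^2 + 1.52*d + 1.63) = -0.091*d^4 + 0.7351*d^3 - 1.0415*d^2 + 1.1105*d + 1.4181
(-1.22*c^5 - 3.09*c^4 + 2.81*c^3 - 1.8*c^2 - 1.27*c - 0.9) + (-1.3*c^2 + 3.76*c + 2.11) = -1.22*c^5 - 3.09*c^4 + 2.81*c^3 - 3.1*c^2 + 2.49*c + 1.21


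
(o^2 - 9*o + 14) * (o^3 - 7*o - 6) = o^5 - 9*o^4 + 7*o^3 + 57*o^2 - 44*o - 84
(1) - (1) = 0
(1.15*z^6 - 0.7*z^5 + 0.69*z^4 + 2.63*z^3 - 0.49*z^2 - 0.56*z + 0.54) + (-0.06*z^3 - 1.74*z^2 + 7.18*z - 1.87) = 1.15*z^6 - 0.7*z^5 + 0.69*z^4 + 2.57*z^3 - 2.23*z^2 + 6.62*z - 1.33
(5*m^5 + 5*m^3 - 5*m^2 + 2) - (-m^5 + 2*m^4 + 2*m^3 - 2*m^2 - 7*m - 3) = 6*m^5 - 2*m^4 + 3*m^3 - 3*m^2 + 7*m + 5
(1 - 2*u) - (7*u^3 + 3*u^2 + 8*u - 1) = -7*u^3 - 3*u^2 - 10*u + 2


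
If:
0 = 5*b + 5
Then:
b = -1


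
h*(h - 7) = h^2 - 7*h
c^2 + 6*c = c*(c + 6)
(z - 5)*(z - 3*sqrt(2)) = z^2 - 5*z - 3*sqrt(2)*z + 15*sqrt(2)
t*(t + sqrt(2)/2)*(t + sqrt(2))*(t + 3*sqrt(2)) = t^4 + 9*sqrt(2)*t^3/2 + 10*t^2 + 3*sqrt(2)*t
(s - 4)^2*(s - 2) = s^3 - 10*s^2 + 32*s - 32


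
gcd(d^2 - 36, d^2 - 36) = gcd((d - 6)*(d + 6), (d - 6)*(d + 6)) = d^2 - 36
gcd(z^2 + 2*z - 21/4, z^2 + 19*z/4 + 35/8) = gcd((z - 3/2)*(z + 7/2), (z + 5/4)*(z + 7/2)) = z + 7/2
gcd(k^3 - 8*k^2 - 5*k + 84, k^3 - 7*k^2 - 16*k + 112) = k^2 - 11*k + 28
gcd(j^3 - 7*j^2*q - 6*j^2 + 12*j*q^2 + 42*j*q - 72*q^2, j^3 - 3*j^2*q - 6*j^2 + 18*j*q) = -j^2 + 3*j*q + 6*j - 18*q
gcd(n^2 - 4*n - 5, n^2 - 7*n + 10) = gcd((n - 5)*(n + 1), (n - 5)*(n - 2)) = n - 5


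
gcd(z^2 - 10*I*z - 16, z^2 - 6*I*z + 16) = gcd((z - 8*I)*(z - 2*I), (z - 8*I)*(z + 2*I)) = z - 8*I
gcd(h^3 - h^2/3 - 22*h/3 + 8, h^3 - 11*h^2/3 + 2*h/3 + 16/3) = h - 2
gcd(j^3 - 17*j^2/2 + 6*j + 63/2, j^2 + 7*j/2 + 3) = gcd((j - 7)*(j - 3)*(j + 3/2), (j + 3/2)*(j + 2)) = j + 3/2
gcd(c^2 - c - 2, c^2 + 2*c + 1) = c + 1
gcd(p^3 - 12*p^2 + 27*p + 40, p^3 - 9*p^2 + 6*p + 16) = p^2 - 7*p - 8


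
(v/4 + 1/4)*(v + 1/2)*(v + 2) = v^3/4 + 7*v^2/8 + 7*v/8 + 1/4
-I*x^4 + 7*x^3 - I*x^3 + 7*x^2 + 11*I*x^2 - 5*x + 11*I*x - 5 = (x + I)^2*(x + 5*I)*(-I*x - I)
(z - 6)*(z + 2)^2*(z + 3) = z^4 + z^3 - 26*z^2 - 84*z - 72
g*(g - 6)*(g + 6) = g^3 - 36*g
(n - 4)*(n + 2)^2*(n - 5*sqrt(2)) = n^4 - 5*sqrt(2)*n^3 - 12*n^2 - 16*n + 60*sqrt(2)*n + 80*sqrt(2)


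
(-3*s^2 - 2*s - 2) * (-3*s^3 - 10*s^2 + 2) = 9*s^5 + 36*s^4 + 26*s^3 + 14*s^2 - 4*s - 4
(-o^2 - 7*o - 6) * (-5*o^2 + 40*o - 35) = 5*o^4 - 5*o^3 - 215*o^2 + 5*o + 210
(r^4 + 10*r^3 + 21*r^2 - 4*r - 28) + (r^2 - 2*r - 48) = r^4 + 10*r^3 + 22*r^2 - 6*r - 76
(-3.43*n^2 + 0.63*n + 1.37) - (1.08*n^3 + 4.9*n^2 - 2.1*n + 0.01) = -1.08*n^3 - 8.33*n^2 + 2.73*n + 1.36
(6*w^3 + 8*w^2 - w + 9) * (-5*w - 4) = -30*w^4 - 64*w^3 - 27*w^2 - 41*w - 36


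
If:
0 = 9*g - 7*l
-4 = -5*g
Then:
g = 4/5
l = 36/35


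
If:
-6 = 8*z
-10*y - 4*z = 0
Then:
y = 3/10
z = -3/4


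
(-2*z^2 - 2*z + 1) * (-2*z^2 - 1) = 4*z^4 + 4*z^3 + 2*z - 1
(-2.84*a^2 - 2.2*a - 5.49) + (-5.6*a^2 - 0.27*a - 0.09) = -8.44*a^2 - 2.47*a - 5.58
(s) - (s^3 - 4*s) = -s^3 + 5*s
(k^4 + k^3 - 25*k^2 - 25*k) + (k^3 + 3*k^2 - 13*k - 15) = k^4 + 2*k^3 - 22*k^2 - 38*k - 15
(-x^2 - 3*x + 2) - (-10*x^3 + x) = 10*x^3 - x^2 - 4*x + 2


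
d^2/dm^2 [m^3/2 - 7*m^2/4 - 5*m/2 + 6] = 3*m - 7/2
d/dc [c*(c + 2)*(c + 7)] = 3*c^2 + 18*c + 14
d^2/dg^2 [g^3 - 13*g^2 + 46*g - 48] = 6*g - 26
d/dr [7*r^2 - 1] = 14*r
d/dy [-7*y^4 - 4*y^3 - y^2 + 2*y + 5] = -28*y^3 - 12*y^2 - 2*y + 2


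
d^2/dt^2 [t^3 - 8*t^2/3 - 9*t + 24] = 6*t - 16/3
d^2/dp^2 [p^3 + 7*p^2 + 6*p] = 6*p + 14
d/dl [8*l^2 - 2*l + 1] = 16*l - 2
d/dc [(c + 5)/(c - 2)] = -7/(c - 2)^2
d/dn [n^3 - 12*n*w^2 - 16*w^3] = 3*n^2 - 12*w^2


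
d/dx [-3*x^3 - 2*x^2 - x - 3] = -9*x^2 - 4*x - 1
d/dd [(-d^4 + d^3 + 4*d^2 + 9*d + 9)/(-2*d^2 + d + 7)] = (4*d^5 - 5*d^4 - 26*d^3 + 43*d^2 + 92*d + 54)/(4*d^4 - 4*d^3 - 27*d^2 + 14*d + 49)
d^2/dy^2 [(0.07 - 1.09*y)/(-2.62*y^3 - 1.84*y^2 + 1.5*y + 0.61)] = (44.893176*y^5 + 25.761936*y^4 + 10.548712*y^3 + 21.133104*y^2 + 7.828452*y - 2.466836)/(17.984728*y^9 + 37.891488*y^8 - 4.278984*y^7 - 49.719548*y^6 - 15.194328*y^5 + 20.608152*y^4 + 9.651306*y^3 - 2.063508*y^2 - 1.67445*y - 0.226981)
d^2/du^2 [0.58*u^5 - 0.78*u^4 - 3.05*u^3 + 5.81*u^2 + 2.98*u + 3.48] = 11.6*u^3 - 9.36*u^2 - 18.3*u + 11.62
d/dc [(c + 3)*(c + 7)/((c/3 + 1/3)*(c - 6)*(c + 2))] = 3*(-c^4 - 20*c^3 - 49*c^2 + 102*c + 216)/(c^6 - 6*c^5 - 23*c^4 + 72*c^3 + 328*c^2 + 384*c + 144)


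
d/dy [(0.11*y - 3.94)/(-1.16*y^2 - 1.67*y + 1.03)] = (0.1276*y^2 - 9.1408*y - 6.4665)/(1.3456*y^4 + 3.8744*y^3 + 0.3993*y^2 - 3.4402*y + 1.0609)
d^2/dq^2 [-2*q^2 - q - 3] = -4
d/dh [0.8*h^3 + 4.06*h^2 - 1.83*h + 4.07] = 2.4*h^2 + 8.12*h - 1.83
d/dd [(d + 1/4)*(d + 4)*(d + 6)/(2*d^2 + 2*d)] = (d^4/2 + d^3 - 65*d^2/8 - 6*d - 3)/(d^2*(d^2 + 2*d + 1))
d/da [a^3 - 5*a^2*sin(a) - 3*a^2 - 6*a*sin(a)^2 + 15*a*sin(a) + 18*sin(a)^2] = -5*a^2*cos(a) + 3*a^2 - 10*a*sin(a) - 6*a*sin(2*a) + 15*a*cos(a) - 6*a - 6*sin(a)^2 + 15*sin(a) + 18*sin(2*a)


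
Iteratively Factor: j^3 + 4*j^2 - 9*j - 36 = (j + 3)*(j^2 + j - 12) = (j - 3)*(j + 3)*(j + 4)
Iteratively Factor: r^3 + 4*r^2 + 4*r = (r + 2)*(r^2 + 2*r) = (r + 2)^2*(r)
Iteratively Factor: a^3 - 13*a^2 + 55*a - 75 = (a - 5)*(a^2 - 8*a + 15) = (a - 5)*(a - 3)*(a - 5)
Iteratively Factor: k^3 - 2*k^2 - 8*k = (k + 2)*(k^2 - 4*k) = (k - 4)*(k + 2)*(k)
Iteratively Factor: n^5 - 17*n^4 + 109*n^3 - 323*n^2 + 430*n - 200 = (n - 4)*(n^4 - 13*n^3 + 57*n^2 - 95*n + 50) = (n - 4)*(n - 1)*(n^3 - 12*n^2 + 45*n - 50) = (n - 5)*(n - 4)*(n - 1)*(n^2 - 7*n + 10) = (n - 5)*(n - 4)*(n - 2)*(n - 1)*(n - 5)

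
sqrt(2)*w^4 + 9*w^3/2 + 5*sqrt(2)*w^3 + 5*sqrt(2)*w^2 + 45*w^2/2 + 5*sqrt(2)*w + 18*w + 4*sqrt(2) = (w + 1)*(w + 4)*(w + 2*sqrt(2))*(sqrt(2)*w + 1/2)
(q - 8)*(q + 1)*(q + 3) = q^3 - 4*q^2 - 29*q - 24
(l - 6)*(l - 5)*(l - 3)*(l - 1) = l^4 - 15*l^3 + 77*l^2 - 153*l + 90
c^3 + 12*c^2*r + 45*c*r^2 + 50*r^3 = (c + 2*r)*(c + 5*r)^2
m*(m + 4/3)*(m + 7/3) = m^3 + 11*m^2/3 + 28*m/9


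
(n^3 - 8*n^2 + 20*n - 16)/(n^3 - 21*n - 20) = (-n^3 + 8*n^2 - 20*n + 16)/(-n^3 + 21*n + 20)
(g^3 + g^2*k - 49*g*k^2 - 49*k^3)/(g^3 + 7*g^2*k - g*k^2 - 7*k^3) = (g - 7*k)/(g - k)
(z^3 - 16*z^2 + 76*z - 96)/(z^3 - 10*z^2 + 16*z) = (z - 6)/z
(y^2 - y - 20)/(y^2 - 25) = (y + 4)/(y + 5)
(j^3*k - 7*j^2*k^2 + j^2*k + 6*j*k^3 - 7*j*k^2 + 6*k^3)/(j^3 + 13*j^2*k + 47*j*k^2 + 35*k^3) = k*(j^3 - 7*j^2*k + j^2 + 6*j*k^2 - 7*j*k + 6*k^2)/(j^3 + 13*j^2*k + 47*j*k^2 + 35*k^3)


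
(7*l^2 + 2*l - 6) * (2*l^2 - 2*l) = 14*l^4 - 10*l^3 - 16*l^2 + 12*l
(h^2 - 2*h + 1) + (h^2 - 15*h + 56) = 2*h^2 - 17*h + 57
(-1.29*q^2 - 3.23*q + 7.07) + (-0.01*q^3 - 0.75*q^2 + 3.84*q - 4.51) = -0.01*q^3 - 2.04*q^2 + 0.61*q + 2.56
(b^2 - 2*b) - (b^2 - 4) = 4 - 2*b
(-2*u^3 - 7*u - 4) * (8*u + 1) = -16*u^4 - 2*u^3 - 56*u^2 - 39*u - 4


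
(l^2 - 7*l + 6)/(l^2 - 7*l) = (l^2 - 7*l + 6)/(l*(l - 7))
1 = 1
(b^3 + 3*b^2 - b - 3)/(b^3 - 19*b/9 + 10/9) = 9*(b^2 + 4*b + 3)/(9*b^2 + 9*b - 10)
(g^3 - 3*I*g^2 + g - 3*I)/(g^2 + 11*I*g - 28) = (g^3 - 3*I*g^2 + g - 3*I)/(g^2 + 11*I*g - 28)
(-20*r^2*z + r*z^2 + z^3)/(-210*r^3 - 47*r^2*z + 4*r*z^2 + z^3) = z*(-4*r + z)/(-42*r^2 - r*z + z^2)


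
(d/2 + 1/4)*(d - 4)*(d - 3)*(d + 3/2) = d^4/2 - 5*d^3/2 - 5*d^2/8 + 75*d/8 + 9/2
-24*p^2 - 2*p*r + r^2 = (-6*p + r)*(4*p + r)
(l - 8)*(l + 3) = l^2 - 5*l - 24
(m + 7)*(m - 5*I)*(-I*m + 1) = -I*m^3 - 4*m^2 - 7*I*m^2 - 28*m - 5*I*m - 35*I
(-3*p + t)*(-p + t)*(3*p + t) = 9*p^3 - 9*p^2*t - p*t^2 + t^3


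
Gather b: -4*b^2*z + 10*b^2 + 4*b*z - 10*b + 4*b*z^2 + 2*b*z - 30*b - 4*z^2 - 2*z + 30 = b^2*(10 - 4*z) + b*(4*z^2 + 6*z - 40) - 4*z^2 - 2*z + 30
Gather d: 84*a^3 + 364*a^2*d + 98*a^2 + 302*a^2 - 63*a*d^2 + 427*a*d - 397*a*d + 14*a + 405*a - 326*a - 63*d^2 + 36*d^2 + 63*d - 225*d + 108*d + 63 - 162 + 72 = 84*a^3 + 400*a^2 + 93*a + d^2*(-63*a - 27) + d*(364*a^2 + 30*a - 54) - 27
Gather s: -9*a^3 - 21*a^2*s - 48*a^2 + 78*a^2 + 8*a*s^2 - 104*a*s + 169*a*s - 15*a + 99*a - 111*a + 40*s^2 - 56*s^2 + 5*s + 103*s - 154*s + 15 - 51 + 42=-9*a^3 + 30*a^2 - 27*a + s^2*(8*a - 16) + s*(-21*a^2 + 65*a - 46) + 6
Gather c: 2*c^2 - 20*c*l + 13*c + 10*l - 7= 2*c^2 + c*(13 - 20*l) + 10*l - 7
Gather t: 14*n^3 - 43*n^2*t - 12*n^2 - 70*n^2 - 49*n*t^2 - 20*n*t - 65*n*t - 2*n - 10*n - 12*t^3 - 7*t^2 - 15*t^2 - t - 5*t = 14*n^3 - 82*n^2 - 12*n - 12*t^3 + t^2*(-49*n - 22) + t*(-43*n^2 - 85*n - 6)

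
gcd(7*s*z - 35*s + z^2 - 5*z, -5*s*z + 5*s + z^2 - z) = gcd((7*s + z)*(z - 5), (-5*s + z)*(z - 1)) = 1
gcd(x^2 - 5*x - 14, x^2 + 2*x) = x + 2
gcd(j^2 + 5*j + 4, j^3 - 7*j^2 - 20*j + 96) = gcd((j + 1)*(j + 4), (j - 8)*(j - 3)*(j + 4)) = j + 4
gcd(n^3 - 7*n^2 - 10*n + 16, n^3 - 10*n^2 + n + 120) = n - 8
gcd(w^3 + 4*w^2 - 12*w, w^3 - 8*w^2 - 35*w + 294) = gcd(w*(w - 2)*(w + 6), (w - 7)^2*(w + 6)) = w + 6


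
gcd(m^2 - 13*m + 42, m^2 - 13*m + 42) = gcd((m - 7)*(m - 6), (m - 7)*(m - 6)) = m^2 - 13*m + 42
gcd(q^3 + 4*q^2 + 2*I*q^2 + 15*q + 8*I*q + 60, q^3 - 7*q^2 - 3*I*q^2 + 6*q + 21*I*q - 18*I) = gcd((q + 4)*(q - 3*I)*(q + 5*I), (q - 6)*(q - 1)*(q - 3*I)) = q - 3*I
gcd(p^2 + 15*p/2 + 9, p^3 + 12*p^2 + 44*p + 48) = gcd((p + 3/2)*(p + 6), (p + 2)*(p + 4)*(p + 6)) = p + 6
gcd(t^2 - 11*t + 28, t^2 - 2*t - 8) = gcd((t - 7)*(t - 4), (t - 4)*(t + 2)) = t - 4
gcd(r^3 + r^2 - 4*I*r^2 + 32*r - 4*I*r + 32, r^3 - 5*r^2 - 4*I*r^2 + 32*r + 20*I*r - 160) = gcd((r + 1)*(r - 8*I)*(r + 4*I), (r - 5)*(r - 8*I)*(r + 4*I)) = r^2 - 4*I*r + 32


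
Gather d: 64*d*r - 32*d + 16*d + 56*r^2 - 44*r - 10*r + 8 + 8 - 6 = d*(64*r - 16) + 56*r^2 - 54*r + 10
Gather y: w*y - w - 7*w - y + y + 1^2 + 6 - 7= w*y - 8*w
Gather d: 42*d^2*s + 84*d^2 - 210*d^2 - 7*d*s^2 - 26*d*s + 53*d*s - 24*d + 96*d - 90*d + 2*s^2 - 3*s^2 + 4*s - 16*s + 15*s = d^2*(42*s - 126) + d*(-7*s^2 + 27*s - 18) - s^2 + 3*s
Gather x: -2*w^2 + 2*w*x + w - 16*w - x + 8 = -2*w^2 - 15*w + x*(2*w - 1) + 8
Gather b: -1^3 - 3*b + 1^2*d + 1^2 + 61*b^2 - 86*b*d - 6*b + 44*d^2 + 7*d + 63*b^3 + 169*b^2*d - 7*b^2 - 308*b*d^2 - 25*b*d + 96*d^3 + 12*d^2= 63*b^3 + b^2*(169*d + 54) + b*(-308*d^2 - 111*d - 9) + 96*d^3 + 56*d^2 + 8*d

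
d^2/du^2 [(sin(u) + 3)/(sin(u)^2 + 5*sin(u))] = (-sin(u)^2 - 7*sin(u) - 43 - 57/sin(u) + 90/sin(u)^2 + 150/sin(u)^3)/(sin(u) + 5)^3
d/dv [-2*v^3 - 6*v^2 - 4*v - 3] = -6*v^2 - 12*v - 4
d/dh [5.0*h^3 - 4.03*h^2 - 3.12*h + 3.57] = 15.0*h^2 - 8.06*h - 3.12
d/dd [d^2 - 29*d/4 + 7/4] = 2*d - 29/4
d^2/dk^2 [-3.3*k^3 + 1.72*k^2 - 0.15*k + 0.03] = 3.44 - 19.8*k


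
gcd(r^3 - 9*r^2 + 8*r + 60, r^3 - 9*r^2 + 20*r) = r - 5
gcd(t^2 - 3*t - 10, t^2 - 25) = t - 5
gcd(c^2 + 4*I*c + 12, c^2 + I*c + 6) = c - 2*I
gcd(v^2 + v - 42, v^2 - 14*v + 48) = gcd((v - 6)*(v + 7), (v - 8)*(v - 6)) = v - 6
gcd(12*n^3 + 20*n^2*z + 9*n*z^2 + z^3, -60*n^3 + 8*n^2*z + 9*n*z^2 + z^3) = 6*n + z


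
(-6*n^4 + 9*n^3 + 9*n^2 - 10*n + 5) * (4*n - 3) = -24*n^5 + 54*n^4 + 9*n^3 - 67*n^2 + 50*n - 15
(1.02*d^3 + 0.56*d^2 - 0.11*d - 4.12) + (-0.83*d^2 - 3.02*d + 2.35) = 1.02*d^3 - 0.27*d^2 - 3.13*d - 1.77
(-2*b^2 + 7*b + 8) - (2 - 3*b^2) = b^2 + 7*b + 6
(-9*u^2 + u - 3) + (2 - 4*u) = -9*u^2 - 3*u - 1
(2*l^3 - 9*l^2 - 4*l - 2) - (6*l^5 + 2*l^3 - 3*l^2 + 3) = -6*l^5 - 6*l^2 - 4*l - 5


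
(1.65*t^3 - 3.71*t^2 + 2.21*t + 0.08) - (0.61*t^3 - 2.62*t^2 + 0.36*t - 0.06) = 1.04*t^3 - 1.09*t^2 + 1.85*t + 0.14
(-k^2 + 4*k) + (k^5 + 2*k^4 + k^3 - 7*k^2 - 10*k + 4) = k^5 + 2*k^4 + k^3 - 8*k^2 - 6*k + 4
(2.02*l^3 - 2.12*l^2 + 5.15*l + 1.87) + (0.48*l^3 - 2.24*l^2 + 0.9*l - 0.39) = 2.5*l^3 - 4.36*l^2 + 6.05*l + 1.48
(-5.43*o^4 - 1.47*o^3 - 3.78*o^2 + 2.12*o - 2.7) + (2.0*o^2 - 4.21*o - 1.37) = -5.43*o^4 - 1.47*o^3 - 1.78*o^2 - 2.09*o - 4.07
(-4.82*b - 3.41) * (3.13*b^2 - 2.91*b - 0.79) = -15.0866*b^3 + 3.3529*b^2 + 13.7309*b + 2.6939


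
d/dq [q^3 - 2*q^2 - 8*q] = 3*q^2 - 4*q - 8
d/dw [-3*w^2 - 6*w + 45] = -6*w - 6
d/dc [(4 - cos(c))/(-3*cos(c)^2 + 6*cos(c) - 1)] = (-3*sin(c)^2 - 24*cos(c) + 26)*sin(c)/(3*cos(c)^2 - 6*cos(c) + 1)^2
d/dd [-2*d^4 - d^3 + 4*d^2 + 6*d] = -8*d^3 - 3*d^2 + 8*d + 6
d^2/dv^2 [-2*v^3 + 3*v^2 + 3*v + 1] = 6 - 12*v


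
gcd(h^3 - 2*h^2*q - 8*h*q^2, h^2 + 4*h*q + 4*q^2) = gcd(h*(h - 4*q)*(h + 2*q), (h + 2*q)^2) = h + 2*q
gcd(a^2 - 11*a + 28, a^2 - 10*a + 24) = a - 4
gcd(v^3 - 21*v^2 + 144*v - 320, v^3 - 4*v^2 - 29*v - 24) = v - 8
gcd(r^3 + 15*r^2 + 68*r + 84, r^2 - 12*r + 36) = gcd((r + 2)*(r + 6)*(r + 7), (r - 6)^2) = 1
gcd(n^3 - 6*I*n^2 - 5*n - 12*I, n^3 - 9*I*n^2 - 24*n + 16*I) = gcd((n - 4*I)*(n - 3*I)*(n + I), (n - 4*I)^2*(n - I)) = n - 4*I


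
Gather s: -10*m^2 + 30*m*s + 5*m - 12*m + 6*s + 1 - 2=-10*m^2 - 7*m + s*(30*m + 6) - 1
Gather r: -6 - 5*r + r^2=r^2 - 5*r - 6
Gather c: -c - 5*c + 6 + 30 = 36 - 6*c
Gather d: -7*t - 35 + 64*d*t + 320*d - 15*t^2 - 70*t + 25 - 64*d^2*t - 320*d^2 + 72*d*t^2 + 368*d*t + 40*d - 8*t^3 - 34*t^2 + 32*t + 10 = d^2*(-64*t - 320) + d*(72*t^2 + 432*t + 360) - 8*t^3 - 49*t^2 - 45*t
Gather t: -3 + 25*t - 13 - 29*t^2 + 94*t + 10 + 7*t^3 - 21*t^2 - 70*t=7*t^3 - 50*t^2 + 49*t - 6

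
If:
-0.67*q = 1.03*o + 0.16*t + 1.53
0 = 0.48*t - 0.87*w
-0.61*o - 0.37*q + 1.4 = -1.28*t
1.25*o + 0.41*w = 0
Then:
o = 0.30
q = -2.35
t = -1.63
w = -0.90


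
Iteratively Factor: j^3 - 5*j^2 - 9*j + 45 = (j - 3)*(j^2 - 2*j - 15) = (j - 3)*(j + 3)*(j - 5)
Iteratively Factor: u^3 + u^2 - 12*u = (u - 3)*(u^2 + 4*u) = (u - 3)*(u + 4)*(u)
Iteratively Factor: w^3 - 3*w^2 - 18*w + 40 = (w + 4)*(w^2 - 7*w + 10) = (w - 2)*(w + 4)*(w - 5)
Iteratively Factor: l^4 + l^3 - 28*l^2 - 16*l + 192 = (l - 3)*(l^3 + 4*l^2 - 16*l - 64) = (l - 4)*(l - 3)*(l^2 + 8*l + 16) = (l - 4)*(l - 3)*(l + 4)*(l + 4)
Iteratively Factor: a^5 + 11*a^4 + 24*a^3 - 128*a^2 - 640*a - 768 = (a - 4)*(a^4 + 15*a^3 + 84*a^2 + 208*a + 192) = (a - 4)*(a + 4)*(a^3 + 11*a^2 + 40*a + 48) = (a - 4)*(a + 3)*(a + 4)*(a^2 + 8*a + 16) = (a - 4)*(a + 3)*(a + 4)^2*(a + 4)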